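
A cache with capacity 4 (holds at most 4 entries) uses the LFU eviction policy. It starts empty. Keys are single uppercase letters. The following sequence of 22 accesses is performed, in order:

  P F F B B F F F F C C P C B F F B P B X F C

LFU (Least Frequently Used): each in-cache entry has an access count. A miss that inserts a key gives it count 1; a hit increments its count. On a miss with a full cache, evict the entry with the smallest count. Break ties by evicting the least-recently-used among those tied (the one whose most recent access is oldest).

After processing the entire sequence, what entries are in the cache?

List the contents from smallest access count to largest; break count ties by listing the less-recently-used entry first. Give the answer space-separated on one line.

LFU simulation (capacity=4):
  1. access P: MISS. Cache: [P(c=1)]
  2. access F: MISS. Cache: [P(c=1) F(c=1)]
  3. access F: HIT, count now 2. Cache: [P(c=1) F(c=2)]
  4. access B: MISS. Cache: [P(c=1) B(c=1) F(c=2)]
  5. access B: HIT, count now 2. Cache: [P(c=1) F(c=2) B(c=2)]
  6. access F: HIT, count now 3. Cache: [P(c=1) B(c=2) F(c=3)]
  7. access F: HIT, count now 4. Cache: [P(c=1) B(c=2) F(c=4)]
  8. access F: HIT, count now 5. Cache: [P(c=1) B(c=2) F(c=5)]
  9. access F: HIT, count now 6. Cache: [P(c=1) B(c=2) F(c=6)]
  10. access C: MISS. Cache: [P(c=1) C(c=1) B(c=2) F(c=6)]
  11. access C: HIT, count now 2. Cache: [P(c=1) B(c=2) C(c=2) F(c=6)]
  12. access P: HIT, count now 2. Cache: [B(c=2) C(c=2) P(c=2) F(c=6)]
  13. access C: HIT, count now 3. Cache: [B(c=2) P(c=2) C(c=3) F(c=6)]
  14. access B: HIT, count now 3. Cache: [P(c=2) C(c=3) B(c=3) F(c=6)]
  15. access F: HIT, count now 7. Cache: [P(c=2) C(c=3) B(c=3) F(c=7)]
  16. access F: HIT, count now 8. Cache: [P(c=2) C(c=3) B(c=3) F(c=8)]
  17. access B: HIT, count now 4. Cache: [P(c=2) C(c=3) B(c=4) F(c=8)]
  18. access P: HIT, count now 3. Cache: [C(c=3) P(c=3) B(c=4) F(c=8)]
  19. access B: HIT, count now 5. Cache: [C(c=3) P(c=3) B(c=5) F(c=8)]
  20. access X: MISS, evict C(c=3). Cache: [X(c=1) P(c=3) B(c=5) F(c=8)]
  21. access F: HIT, count now 9. Cache: [X(c=1) P(c=3) B(c=5) F(c=9)]
  22. access C: MISS, evict X(c=1). Cache: [C(c=1) P(c=3) B(c=5) F(c=9)]
Total: 16 hits, 6 misses, 2 evictions

Answer: C P B F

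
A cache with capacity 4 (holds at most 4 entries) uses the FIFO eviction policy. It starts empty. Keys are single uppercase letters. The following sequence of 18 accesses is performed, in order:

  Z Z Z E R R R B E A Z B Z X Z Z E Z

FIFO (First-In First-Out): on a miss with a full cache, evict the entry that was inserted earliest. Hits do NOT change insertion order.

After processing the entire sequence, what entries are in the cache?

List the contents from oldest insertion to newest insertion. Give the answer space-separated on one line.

FIFO simulation (capacity=4):
  1. access Z: MISS. Cache (old->new): [Z]
  2. access Z: HIT. Cache (old->new): [Z]
  3. access Z: HIT. Cache (old->new): [Z]
  4. access E: MISS. Cache (old->new): [Z E]
  5. access R: MISS. Cache (old->new): [Z E R]
  6. access R: HIT. Cache (old->new): [Z E R]
  7. access R: HIT. Cache (old->new): [Z E R]
  8. access B: MISS. Cache (old->new): [Z E R B]
  9. access E: HIT. Cache (old->new): [Z E R B]
  10. access A: MISS, evict Z. Cache (old->new): [E R B A]
  11. access Z: MISS, evict E. Cache (old->new): [R B A Z]
  12. access B: HIT. Cache (old->new): [R B A Z]
  13. access Z: HIT. Cache (old->new): [R B A Z]
  14. access X: MISS, evict R. Cache (old->new): [B A Z X]
  15. access Z: HIT. Cache (old->new): [B A Z X]
  16. access Z: HIT. Cache (old->new): [B A Z X]
  17. access E: MISS, evict B. Cache (old->new): [A Z X E]
  18. access Z: HIT. Cache (old->new): [A Z X E]
Total: 10 hits, 8 misses, 4 evictions

Answer: A Z X E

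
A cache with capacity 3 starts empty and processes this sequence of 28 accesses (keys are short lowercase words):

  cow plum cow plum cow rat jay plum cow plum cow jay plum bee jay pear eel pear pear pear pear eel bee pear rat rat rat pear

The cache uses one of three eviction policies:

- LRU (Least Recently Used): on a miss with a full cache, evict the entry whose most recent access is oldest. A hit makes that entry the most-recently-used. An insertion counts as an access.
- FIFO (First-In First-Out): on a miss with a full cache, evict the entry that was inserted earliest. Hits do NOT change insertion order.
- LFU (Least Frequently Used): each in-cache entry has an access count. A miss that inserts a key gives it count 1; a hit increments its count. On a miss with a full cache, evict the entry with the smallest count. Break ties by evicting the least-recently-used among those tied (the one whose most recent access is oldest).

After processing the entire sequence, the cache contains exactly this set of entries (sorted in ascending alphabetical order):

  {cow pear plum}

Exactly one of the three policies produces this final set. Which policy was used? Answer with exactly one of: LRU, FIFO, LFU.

Answer: LFU

Derivation:
Simulating under each policy and comparing final sets:
  LRU: final set = {bee pear rat} -> differs
  FIFO: final set = {bee pear rat} -> differs
  LFU: final set = {cow pear plum} -> MATCHES target
Only LFU produces the target set.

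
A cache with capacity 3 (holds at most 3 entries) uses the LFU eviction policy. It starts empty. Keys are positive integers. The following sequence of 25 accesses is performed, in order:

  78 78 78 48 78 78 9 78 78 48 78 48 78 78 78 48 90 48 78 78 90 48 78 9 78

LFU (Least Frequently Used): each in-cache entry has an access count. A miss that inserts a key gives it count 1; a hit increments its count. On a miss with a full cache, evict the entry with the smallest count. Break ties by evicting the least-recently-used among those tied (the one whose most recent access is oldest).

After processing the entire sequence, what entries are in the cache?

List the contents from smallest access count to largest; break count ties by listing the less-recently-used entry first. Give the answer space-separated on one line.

LFU simulation (capacity=3):
  1. access 78: MISS. Cache: [78(c=1)]
  2. access 78: HIT, count now 2. Cache: [78(c=2)]
  3. access 78: HIT, count now 3. Cache: [78(c=3)]
  4. access 48: MISS. Cache: [48(c=1) 78(c=3)]
  5. access 78: HIT, count now 4. Cache: [48(c=1) 78(c=4)]
  6. access 78: HIT, count now 5. Cache: [48(c=1) 78(c=5)]
  7. access 9: MISS. Cache: [48(c=1) 9(c=1) 78(c=5)]
  8. access 78: HIT, count now 6. Cache: [48(c=1) 9(c=1) 78(c=6)]
  9. access 78: HIT, count now 7. Cache: [48(c=1) 9(c=1) 78(c=7)]
  10. access 48: HIT, count now 2. Cache: [9(c=1) 48(c=2) 78(c=7)]
  11. access 78: HIT, count now 8. Cache: [9(c=1) 48(c=2) 78(c=8)]
  12. access 48: HIT, count now 3. Cache: [9(c=1) 48(c=3) 78(c=8)]
  13. access 78: HIT, count now 9. Cache: [9(c=1) 48(c=3) 78(c=9)]
  14. access 78: HIT, count now 10. Cache: [9(c=1) 48(c=3) 78(c=10)]
  15. access 78: HIT, count now 11. Cache: [9(c=1) 48(c=3) 78(c=11)]
  16. access 48: HIT, count now 4. Cache: [9(c=1) 48(c=4) 78(c=11)]
  17. access 90: MISS, evict 9(c=1). Cache: [90(c=1) 48(c=4) 78(c=11)]
  18. access 48: HIT, count now 5. Cache: [90(c=1) 48(c=5) 78(c=11)]
  19. access 78: HIT, count now 12. Cache: [90(c=1) 48(c=5) 78(c=12)]
  20. access 78: HIT, count now 13. Cache: [90(c=1) 48(c=5) 78(c=13)]
  21. access 90: HIT, count now 2. Cache: [90(c=2) 48(c=5) 78(c=13)]
  22. access 48: HIT, count now 6. Cache: [90(c=2) 48(c=6) 78(c=13)]
  23. access 78: HIT, count now 14. Cache: [90(c=2) 48(c=6) 78(c=14)]
  24. access 9: MISS, evict 90(c=2). Cache: [9(c=1) 48(c=6) 78(c=14)]
  25. access 78: HIT, count now 15. Cache: [9(c=1) 48(c=6) 78(c=15)]
Total: 20 hits, 5 misses, 2 evictions

Answer: 9 48 78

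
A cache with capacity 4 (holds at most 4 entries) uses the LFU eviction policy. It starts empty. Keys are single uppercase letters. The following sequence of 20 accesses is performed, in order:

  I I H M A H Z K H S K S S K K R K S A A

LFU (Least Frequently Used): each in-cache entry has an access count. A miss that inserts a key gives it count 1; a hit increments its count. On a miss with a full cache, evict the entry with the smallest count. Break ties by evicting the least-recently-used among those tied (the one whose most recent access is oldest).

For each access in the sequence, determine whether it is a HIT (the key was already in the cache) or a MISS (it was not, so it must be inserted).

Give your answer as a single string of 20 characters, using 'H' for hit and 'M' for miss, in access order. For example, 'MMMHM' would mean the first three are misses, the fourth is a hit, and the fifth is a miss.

LFU simulation (capacity=4):
  1. access I: MISS. Cache: [I(c=1)]
  2. access I: HIT, count now 2. Cache: [I(c=2)]
  3. access H: MISS. Cache: [H(c=1) I(c=2)]
  4. access M: MISS. Cache: [H(c=1) M(c=1) I(c=2)]
  5. access A: MISS. Cache: [H(c=1) M(c=1) A(c=1) I(c=2)]
  6. access H: HIT, count now 2. Cache: [M(c=1) A(c=1) I(c=2) H(c=2)]
  7. access Z: MISS, evict M(c=1). Cache: [A(c=1) Z(c=1) I(c=2) H(c=2)]
  8. access K: MISS, evict A(c=1). Cache: [Z(c=1) K(c=1) I(c=2) H(c=2)]
  9. access H: HIT, count now 3. Cache: [Z(c=1) K(c=1) I(c=2) H(c=3)]
  10. access S: MISS, evict Z(c=1). Cache: [K(c=1) S(c=1) I(c=2) H(c=3)]
  11. access K: HIT, count now 2. Cache: [S(c=1) I(c=2) K(c=2) H(c=3)]
  12. access S: HIT, count now 2. Cache: [I(c=2) K(c=2) S(c=2) H(c=3)]
  13. access S: HIT, count now 3. Cache: [I(c=2) K(c=2) H(c=3) S(c=3)]
  14. access K: HIT, count now 3. Cache: [I(c=2) H(c=3) S(c=3) K(c=3)]
  15. access K: HIT, count now 4. Cache: [I(c=2) H(c=3) S(c=3) K(c=4)]
  16. access R: MISS, evict I(c=2). Cache: [R(c=1) H(c=3) S(c=3) K(c=4)]
  17. access K: HIT, count now 5. Cache: [R(c=1) H(c=3) S(c=3) K(c=5)]
  18. access S: HIT, count now 4. Cache: [R(c=1) H(c=3) S(c=4) K(c=5)]
  19. access A: MISS, evict R(c=1). Cache: [A(c=1) H(c=3) S(c=4) K(c=5)]
  20. access A: HIT, count now 2. Cache: [A(c=2) H(c=3) S(c=4) K(c=5)]
Total: 11 hits, 9 misses, 5 evictions

Answer: MHMMMHMMHMHHHHHMHHMH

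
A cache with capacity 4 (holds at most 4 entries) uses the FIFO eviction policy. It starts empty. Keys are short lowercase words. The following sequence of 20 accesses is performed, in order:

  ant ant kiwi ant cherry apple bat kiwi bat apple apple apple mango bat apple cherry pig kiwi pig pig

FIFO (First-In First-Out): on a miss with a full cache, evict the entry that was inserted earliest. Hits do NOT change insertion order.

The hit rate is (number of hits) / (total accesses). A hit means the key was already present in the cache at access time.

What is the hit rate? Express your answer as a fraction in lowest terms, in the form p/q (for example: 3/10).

FIFO simulation (capacity=4):
  1. access ant: MISS. Cache (old->new): [ant]
  2. access ant: HIT. Cache (old->new): [ant]
  3. access kiwi: MISS. Cache (old->new): [ant kiwi]
  4. access ant: HIT. Cache (old->new): [ant kiwi]
  5. access cherry: MISS. Cache (old->new): [ant kiwi cherry]
  6. access apple: MISS. Cache (old->new): [ant kiwi cherry apple]
  7. access bat: MISS, evict ant. Cache (old->new): [kiwi cherry apple bat]
  8. access kiwi: HIT. Cache (old->new): [kiwi cherry apple bat]
  9. access bat: HIT. Cache (old->new): [kiwi cherry apple bat]
  10. access apple: HIT. Cache (old->new): [kiwi cherry apple bat]
  11. access apple: HIT. Cache (old->new): [kiwi cherry apple bat]
  12. access apple: HIT. Cache (old->new): [kiwi cherry apple bat]
  13. access mango: MISS, evict kiwi. Cache (old->new): [cherry apple bat mango]
  14. access bat: HIT. Cache (old->new): [cherry apple bat mango]
  15. access apple: HIT. Cache (old->new): [cherry apple bat mango]
  16. access cherry: HIT. Cache (old->new): [cherry apple bat mango]
  17. access pig: MISS, evict cherry. Cache (old->new): [apple bat mango pig]
  18. access kiwi: MISS, evict apple. Cache (old->new): [bat mango pig kiwi]
  19. access pig: HIT. Cache (old->new): [bat mango pig kiwi]
  20. access pig: HIT. Cache (old->new): [bat mango pig kiwi]
Total: 12 hits, 8 misses, 4 evictions

Hit rate = 12/20 = 3/5

Answer: 3/5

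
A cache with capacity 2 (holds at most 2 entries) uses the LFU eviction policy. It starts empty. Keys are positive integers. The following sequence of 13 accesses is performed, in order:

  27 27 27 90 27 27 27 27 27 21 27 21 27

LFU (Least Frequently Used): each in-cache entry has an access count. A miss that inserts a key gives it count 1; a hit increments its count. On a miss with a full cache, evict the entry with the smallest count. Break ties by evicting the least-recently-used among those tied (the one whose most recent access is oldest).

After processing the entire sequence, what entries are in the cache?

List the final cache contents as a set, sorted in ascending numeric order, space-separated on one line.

Answer: 21 27

Derivation:
LFU simulation (capacity=2):
  1. access 27: MISS. Cache: [27(c=1)]
  2. access 27: HIT, count now 2. Cache: [27(c=2)]
  3. access 27: HIT, count now 3. Cache: [27(c=3)]
  4. access 90: MISS. Cache: [90(c=1) 27(c=3)]
  5. access 27: HIT, count now 4. Cache: [90(c=1) 27(c=4)]
  6. access 27: HIT, count now 5. Cache: [90(c=1) 27(c=5)]
  7. access 27: HIT, count now 6. Cache: [90(c=1) 27(c=6)]
  8. access 27: HIT, count now 7. Cache: [90(c=1) 27(c=7)]
  9. access 27: HIT, count now 8. Cache: [90(c=1) 27(c=8)]
  10. access 21: MISS, evict 90(c=1). Cache: [21(c=1) 27(c=8)]
  11. access 27: HIT, count now 9. Cache: [21(c=1) 27(c=9)]
  12. access 21: HIT, count now 2. Cache: [21(c=2) 27(c=9)]
  13. access 27: HIT, count now 10. Cache: [21(c=2) 27(c=10)]
Total: 10 hits, 3 misses, 1 evictions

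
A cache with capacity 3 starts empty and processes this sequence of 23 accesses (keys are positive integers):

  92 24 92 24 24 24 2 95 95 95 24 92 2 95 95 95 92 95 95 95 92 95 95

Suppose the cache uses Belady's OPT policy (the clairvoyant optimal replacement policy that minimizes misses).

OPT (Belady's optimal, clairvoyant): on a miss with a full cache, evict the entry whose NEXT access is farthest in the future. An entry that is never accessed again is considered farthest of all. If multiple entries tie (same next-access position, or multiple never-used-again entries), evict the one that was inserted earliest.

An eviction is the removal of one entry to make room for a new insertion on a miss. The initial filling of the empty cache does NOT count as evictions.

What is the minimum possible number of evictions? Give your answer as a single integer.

OPT (Belady) simulation (capacity=3):
  1. access 92: MISS. Cache: [92]
  2. access 24: MISS. Cache: [92 24]
  3. access 92: HIT. Next use of 92: step 12. Cache: [92 24]
  4. access 24: HIT. Next use of 24: step 5. Cache: [92 24]
  5. access 24: HIT. Next use of 24: step 6. Cache: [92 24]
  6. access 24: HIT. Next use of 24: step 11. Cache: [92 24]
  7. access 2: MISS. Cache: [92 24 2]
  8. access 95: MISS, evict 2 (next use: step 13). Cache: [92 24 95]
  9. access 95: HIT. Next use of 95: step 10. Cache: [92 24 95]
  10. access 95: HIT. Next use of 95: step 14. Cache: [92 24 95]
  11. access 24: HIT. Next use of 24: never. Cache: [92 24 95]
  12. access 92: HIT. Next use of 92: step 17. Cache: [92 24 95]
  13. access 2: MISS, evict 24 (next use: never). Cache: [92 95 2]
  14. access 95: HIT. Next use of 95: step 15. Cache: [92 95 2]
  15. access 95: HIT. Next use of 95: step 16. Cache: [92 95 2]
  16. access 95: HIT. Next use of 95: step 18. Cache: [92 95 2]
  17. access 92: HIT. Next use of 92: step 21. Cache: [92 95 2]
  18. access 95: HIT. Next use of 95: step 19. Cache: [92 95 2]
  19. access 95: HIT. Next use of 95: step 20. Cache: [92 95 2]
  20. access 95: HIT. Next use of 95: step 22. Cache: [92 95 2]
  21. access 92: HIT. Next use of 92: never. Cache: [92 95 2]
  22. access 95: HIT. Next use of 95: step 23. Cache: [92 95 2]
  23. access 95: HIT. Next use of 95: never. Cache: [92 95 2]
Total: 18 hits, 5 misses, 2 evictions

Answer: 2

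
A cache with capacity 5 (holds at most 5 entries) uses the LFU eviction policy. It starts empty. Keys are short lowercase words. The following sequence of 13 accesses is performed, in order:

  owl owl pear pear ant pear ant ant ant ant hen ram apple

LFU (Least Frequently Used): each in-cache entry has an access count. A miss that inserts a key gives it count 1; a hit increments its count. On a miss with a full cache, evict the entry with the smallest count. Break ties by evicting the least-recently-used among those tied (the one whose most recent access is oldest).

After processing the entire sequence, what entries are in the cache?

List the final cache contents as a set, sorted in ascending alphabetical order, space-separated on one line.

Answer: ant apple owl pear ram

Derivation:
LFU simulation (capacity=5):
  1. access owl: MISS. Cache: [owl(c=1)]
  2. access owl: HIT, count now 2. Cache: [owl(c=2)]
  3. access pear: MISS. Cache: [pear(c=1) owl(c=2)]
  4. access pear: HIT, count now 2. Cache: [owl(c=2) pear(c=2)]
  5. access ant: MISS. Cache: [ant(c=1) owl(c=2) pear(c=2)]
  6. access pear: HIT, count now 3. Cache: [ant(c=1) owl(c=2) pear(c=3)]
  7. access ant: HIT, count now 2. Cache: [owl(c=2) ant(c=2) pear(c=3)]
  8. access ant: HIT, count now 3. Cache: [owl(c=2) pear(c=3) ant(c=3)]
  9. access ant: HIT, count now 4. Cache: [owl(c=2) pear(c=3) ant(c=4)]
  10. access ant: HIT, count now 5. Cache: [owl(c=2) pear(c=3) ant(c=5)]
  11. access hen: MISS. Cache: [hen(c=1) owl(c=2) pear(c=3) ant(c=5)]
  12. access ram: MISS. Cache: [hen(c=1) ram(c=1) owl(c=2) pear(c=3) ant(c=5)]
  13. access apple: MISS, evict hen(c=1). Cache: [ram(c=1) apple(c=1) owl(c=2) pear(c=3) ant(c=5)]
Total: 7 hits, 6 misses, 1 evictions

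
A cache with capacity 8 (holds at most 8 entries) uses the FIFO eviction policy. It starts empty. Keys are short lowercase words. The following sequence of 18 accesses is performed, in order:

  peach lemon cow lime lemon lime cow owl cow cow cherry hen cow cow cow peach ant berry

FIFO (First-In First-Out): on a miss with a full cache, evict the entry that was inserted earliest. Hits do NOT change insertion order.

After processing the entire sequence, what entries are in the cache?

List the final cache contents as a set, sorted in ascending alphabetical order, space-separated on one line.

Answer: ant berry cherry cow hen lemon lime owl

Derivation:
FIFO simulation (capacity=8):
  1. access peach: MISS. Cache (old->new): [peach]
  2. access lemon: MISS. Cache (old->new): [peach lemon]
  3. access cow: MISS. Cache (old->new): [peach lemon cow]
  4. access lime: MISS. Cache (old->new): [peach lemon cow lime]
  5. access lemon: HIT. Cache (old->new): [peach lemon cow lime]
  6. access lime: HIT. Cache (old->new): [peach lemon cow lime]
  7. access cow: HIT. Cache (old->new): [peach lemon cow lime]
  8. access owl: MISS. Cache (old->new): [peach lemon cow lime owl]
  9. access cow: HIT. Cache (old->new): [peach lemon cow lime owl]
  10. access cow: HIT. Cache (old->new): [peach lemon cow lime owl]
  11. access cherry: MISS. Cache (old->new): [peach lemon cow lime owl cherry]
  12. access hen: MISS. Cache (old->new): [peach lemon cow lime owl cherry hen]
  13. access cow: HIT. Cache (old->new): [peach lemon cow lime owl cherry hen]
  14. access cow: HIT. Cache (old->new): [peach lemon cow lime owl cherry hen]
  15. access cow: HIT. Cache (old->new): [peach lemon cow lime owl cherry hen]
  16. access peach: HIT. Cache (old->new): [peach lemon cow lime owl cherry hen]
  17. access ant: MISS. Cache (old->new): [peach lemon cow lime owl cherry hen ant]
  18. access berry: MISS, evict peach. Cache (old->new): [lemon cow lime owl cherry hen ant berry]
Total: 9 hits, 9 misses, 1 evictions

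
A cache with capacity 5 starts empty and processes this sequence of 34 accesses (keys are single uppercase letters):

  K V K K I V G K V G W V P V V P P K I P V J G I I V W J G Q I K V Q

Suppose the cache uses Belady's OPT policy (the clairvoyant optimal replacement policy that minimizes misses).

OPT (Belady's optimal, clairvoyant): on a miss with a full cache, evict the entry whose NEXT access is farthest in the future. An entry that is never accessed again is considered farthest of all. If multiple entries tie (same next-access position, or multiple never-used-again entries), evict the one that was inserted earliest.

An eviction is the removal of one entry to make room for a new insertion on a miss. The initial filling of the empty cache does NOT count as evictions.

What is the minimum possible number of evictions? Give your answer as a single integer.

Answer: 5

Derivation:
OPT (Belady) simulation (capacity=5):
  1. access K: MISS. Cache: [K]
  2. access V: MISS. Cache: [K V]
  3. access K: HIT. Next use of K: step 4. Cache: [K V]
  4. access K: HIT. Next use of K: step 8. Cache: [K V]
  5. access I: MISS. Cache: [K V I]
  6. access V: HIT. Next use of V: step 9. Cache: [K V I]
  7. access G: MISS. Cache: [K V I G]
  8. access K: HIT. Next use of K: step 18. Cache: [K V I G]
  9. access V: HIT. Next use of V: step 12. Cache: [K V I G]
  10. access G: HIT. Next use of G: step 23. Cache: [K V I G]
  11. access W: MISS. Cache: [K V I G W]
  12. access V: HIT. Next use of V: step 14. Cache: [K V I G W]
  13. access P: MISS, evict W (next use: step 27). Cache: [K V I G P]
  14. access V: HIT. Next use of V: step 15. Cache: [K V I G P]
  15. access V: HIT. Next use of V: step 21. Cache: [K V I G P]
  16. access P: HIT. Next use of P: step 17. Cache: [K V I G P]
  17. access P: HIT. Next use of P: step 20. Cache: [K V I G P]
  18. access K: HIT. Next use of K: step 32. Cache: [K V I G P]
  19. access I: HIT. Next use of I: step 24. Cache: [K V I G P]
  20. access P: HIT. Next use of P: never. Cache: [K V I G P]
  21. access V: HIT. Next use of V: step 26. Cache: [K V I G P]
  22. access J: MISS, evict P (next use: never). Cache: [K V I G J]
  23. access G: HIT. Next use of G: step 29. Cache: [K V I G J]
  24. access I: HIT. Next use of I: step 25. Cache: [K V I G J]
  25. access I: HIT. Next use of I: step 31. Cache: [K V I G J]
  26. access V: HIT. Next use of V: step 33. Cache: [K V I G J]
  27. access W: MISS, evict V (next use: step 33). Cache: [K I G J W]
  28. access J: HIT. Next use of J: never. Cache: [K I G J W]
  29. access G: HIT. Next use of G: never. Cache: [K I G J W]
  30. access Q: MISS, evict G (next use: never). Cache: [K I J W Q]
  31. access I: HIT. Next use of I: never. Cache: [K I J W Q]
  32. access K: HIT. Next use of K: never. Cache: [K I J W Q]
  33. access V: MISS, evict K (next use: never). Cache: [I J W Q V]
  34. access Q: HIT. Next use of Q: never. Cache: [I J W Q V]
Total: 24 hits, 10 misses, 5 evictions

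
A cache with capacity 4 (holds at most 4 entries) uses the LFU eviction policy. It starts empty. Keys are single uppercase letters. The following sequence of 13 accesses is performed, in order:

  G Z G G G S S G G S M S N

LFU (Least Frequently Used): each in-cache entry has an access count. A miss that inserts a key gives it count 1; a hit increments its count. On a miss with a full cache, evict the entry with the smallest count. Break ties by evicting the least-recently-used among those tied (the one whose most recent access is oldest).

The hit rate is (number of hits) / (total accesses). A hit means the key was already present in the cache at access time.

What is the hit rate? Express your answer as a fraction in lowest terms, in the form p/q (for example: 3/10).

LFU simulation (capacity=4):
  1. access G: MISS. Cache: [G(c=1)]
  2. access Z: MISS. Cache: [G(c=1) Z(c=1)]
  3. access G: HIT, count now 2. Cache: [Z(c=1) G(c=2)]
  4. access G: HIT, count now 3. Cache: [Z(c=1) G(c=3)]
  5. access G: HIT, count now 4. Cache: [Z(c=1) G(c=4)]
  6. access S: MISS. Cache: [Z(c=1) S(c=1) G(c=4)]
  7. access S: HIT, count now 2. Cache: [Z(c=1) S(c=2) G(c=4)]
  8. access G: HIT, count now 5. Cache: [Z(c=1) S(c=2) G(c=5)]
  9. access G: HIT, count now 6. Cache: [Z(c=1) S(c=2) G(c=6)]
  10. access S: HIT, count now 3. Cache: [Z(c=1) S(c=3) G(c=6)]
  11. access M: MISS. Cache: [Z(c=1) M(c=1) S(c=3) G(c=6)]
  12. access S: HIT, count now 4. Cache: [Z(c=1) M(c=1) S(c=4) G(c=6)]
  13. access N: MISS, evict Z(c=1). Cache: [M(c=1) N(c=1) S(c=4) G(c=6)]
Total: 8 hits, 5 misses, 1 evictions

Hit rate = 8/13

Answer: 8/13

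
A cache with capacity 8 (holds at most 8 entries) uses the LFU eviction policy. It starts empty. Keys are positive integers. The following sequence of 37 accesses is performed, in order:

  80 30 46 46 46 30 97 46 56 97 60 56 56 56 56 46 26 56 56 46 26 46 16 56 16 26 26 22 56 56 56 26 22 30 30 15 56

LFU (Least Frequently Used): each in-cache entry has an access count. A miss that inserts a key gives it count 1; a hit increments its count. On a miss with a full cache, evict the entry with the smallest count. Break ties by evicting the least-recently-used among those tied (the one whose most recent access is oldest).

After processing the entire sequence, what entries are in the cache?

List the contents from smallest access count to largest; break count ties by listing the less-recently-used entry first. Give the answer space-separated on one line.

LFU simulation (capacity=8):
  1. access 80: MISS. Cache: [80(c=1)]
  2. access 30: MISS. Cache: [80(c=1) 30(c=1)]
  3. access 46: MISS. Cache: [80(c=1) 30(c=1) 46(c=1)]
  4. access 46: HIT, count now 2. Cache: [80(c=1) 30(c=1) 46(c=2)]
  5. access 46: HIT, count now 3. Cache: [80(c=1) 30(c=1) 46(c=3)]
  6. access 30: HIT, count now 2. Cache: [80(c=1) 30(c=2) 46(c=3)]
  7. access 97: MISS. Cache: [80(c=1) 97(c=1) 30(c=2) 46(c=3)]
  8. access 46: HIT, count now 4. Cache: [80(c=1) 97(c=1) 30(c=2) 46(c=4)]
  9. access 56: MISS. Cache: [80(c=1) 97(c=1) 56(c=1) 30(c=2) 46(c=4)]
  10. access 97: HIT, count now 2. Cache: [80(c=1) 56(c=1) 30(c=2) 97(c=2) 46(c=4)]
  11. access 60: MISS. Cache: [80(c=1) 56(c=1) 60(c=1) 30(c=2) 97(c=2) 46(c=4)]
  12. access 56: HIT, count now 2. Cache: [80(c=1) 60(c=1) 30(c=2) 97(c=2) 56(c=2) 46(c=4)]
  13. access 56: HIT, count now 3. Cache: [80(c=1) 60(c=1) 30(c=2) 97(c=2) 56(c=3) 46(c=4)]
  14. access 56: HIT, count now 4. Cache: [80(c=1) 60(c=1) 30(c=2) 97(c=2) 46(c=4) 56(c=4)]
  15. access 56: HIT, count now 5. Cache: [80(c=1) 60(c=1) 30(c=2) 97(c=2) 46(c=4) 56(c=5)]
  16. access 46: HIT, count now 5. Cache: [80(c=1) 60(c=1) 30(c=2) 97(c=2) 56(c=5) 46(c=5)]
  17. access 26: MISS. Cache: [80(c=1) 60(c=1) 26(c=1) 30(c=2) 97(c=2) 56(c=5) 46(c=5)]
  18. access 56: HIT, count now 6. Cache: [80(c=1) 60(c=1) 26(c=1) 30(c=2) 97(c=2) 46(c=5) 56(c=6)]
  19. access 56: HIT, count now 7. Cache: [80(c=1) 60(c=1) 26(c=1) 30(c=2) 97(c=2) 46(c=5) 56(c=7)]
  20. access 46: HIT, count now 6. Cache: [80(c=1) 60(c=1) 26(c=1) 30(c=2) 97(c=2) 46(c=6) 56(c=7)]
  21. access 26: HIT, count now 2. Cache: [80(c=1) 60(c=1) 30(c=2) 97(c=2) 26(c=2) 46(c=6) 56(c=7)]
  22. access 46: HIT, count now 7. Cache: [80(c=1) 60(c=1) 30(c=2) 97(c=2) 26(c=2) 56(c=7) 46(c=7)]
  23. access 16: MISS. Cache: [80(c=1) 60(c=1) 16(c=1) 30(c=2) 97(c=2) 26(c=2) 56(c=7) 46(c=7)]
  24. access 56: HIT, count now 8. Cache: [80(c=1) 60(c=1) 16(c=1) 30(c=2) 97(c=2) 26(c=2) 46(c=7) 56(c=8)]
  25. access 16: HIT, count now 2. Cache: [80(c=1) 60(c=1) 30(c=2) 97(c=2) 26(c=2) 16(c=2) 46(c=7) 56(c=8)]
  26. access 26: HIT, count now 3. Cache: [80(c=1) 60(c=1) 30(c=2) 97(c=2) 16(c=2) 26(c=3) 46(c=7) 56(c=8)]
  27. access 26: HIT, count now 4. Cache: [80(c=1) 60(c=1) 30(c=2) 97(c=2) 16(c=2) 26(c=4) 46(c=7) 56(c=8)]
  28. access 22: MISS, evict 80(c=1). Cache: [60(c=1) 22(c=1) 30(c=2) 97(c=2) 16(c=2) 26(c=4) 46(c=7) 56(c=8)]
  29. access 56: HIT, count now 9. Cache: [60(c=1) 22(c=1) 30(c=2) 97(c=2) 16(c=2) 26(c=4) 46(c=7) 56(c=9)]
  30. access 56: HIT, count now 10. Cache: [60(c=1) 22(c=1) 30(c=2) 97(c=2) 16(c=2) 26(c=4) 46(c=7) 56(c=10)]
  31. access 56: HIT, count now 11. Cache: [60(c=1) 22(c=1) 30(c=2) 97(c=2) 16(c=2) 26(c=4) 46(c=7) 56(c=11)]
  32. access 26: HIT, count now 5. Cache: [60(c=1) 22(c=1) 30(c=2) 97(c=2) 16(c=2) 26(c=5) 46(c=7) 56(c=11)]
  33. access 22: HIT, count now 2. Cache: [60(c=1) 30(c=2) 97(c=2) 16(c=2) 22(c=2) 26(c=5) 46(c=7) 56(c=11)]
  34. access 30: HIT, count now 3. Cache: [60(c=1) 97(c=2) 16(c=2) 22(c=2) 30(c=3) 26(c=5) 46(c=7) 56(c=11)]
  35. access 30: HIT, count now 4. Cache: [60(c=1) 97(c=2) 16(c=2) 22(c=2) 30(c=4) 26(c=5) 46(c=7) 56(c=11)]
  36. access 15: MISS, evict 60(c=1). Cache: [15(c=1) 97(c=2) 16(c=2) 22(c=2) 30(c=4) 26(c=5) 46(c=7) 56(c=11)]
  37. access 56: HIT, count now 12. Cache: [15(c=1) 97(c=2) 16(c=2) 22(c=2) 30(c=4) 26(c=5) 46(c=7) 56(c=12)]
Total: 27 hits, 10 misses, 2 evictions

Answer: 15 97 16 22 30 26 46 56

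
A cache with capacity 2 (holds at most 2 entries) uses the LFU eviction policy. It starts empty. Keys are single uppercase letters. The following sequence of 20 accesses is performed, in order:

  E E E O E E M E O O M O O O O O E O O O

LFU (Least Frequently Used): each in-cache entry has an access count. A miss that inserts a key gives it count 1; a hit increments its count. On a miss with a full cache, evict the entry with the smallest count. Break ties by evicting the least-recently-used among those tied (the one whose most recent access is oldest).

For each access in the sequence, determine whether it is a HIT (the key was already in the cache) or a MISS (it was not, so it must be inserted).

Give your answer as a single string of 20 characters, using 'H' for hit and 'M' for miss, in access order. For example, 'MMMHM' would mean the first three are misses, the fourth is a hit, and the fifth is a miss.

Answer: MHHMHHMHMHMMHHHHHHHH

Derivation:
LFU simulation (capacity=2):
  1. access E: MISS. Cache: [E(c=1)]
  2. access E: HIT, count now 2. Cache: [E(c=2)]
  3. access E: HIT, count now 3. Cache: [E(c=3)]
  4. access O: MISS. Cache: [O(c=1) E(c=3)]
  5. access E: HIT, count now 4. Cache: [O(c=1) E(c=4)]
  6. access E: HIT, count now 5. Cache: [O(c=1) E(c=5)]
  7. access M: MISS, evict O(c=1). Cache: [M(c=1) E(c=5)]
  8. access E: HIT, count now 6. Cache: [M(c=1) E(c=6)]
  9. access O: MISS, evict M(c=1). Cache: [O(c=1) E(c=6)]
  10. access O: HIT, count now 2. Cache: [O(c=2) E(c=6)]
  11. access M: MISS, evict O(c=2). Cache: [M(c=1) E(c=6)]
  12. access O: MISS, evict M(c=1). Cache: [O(c=1) E(c=6)]
  13. access O: HIT, count now 2. Cache: [O(c=2) E(c=6)]
  14. access O: HIT, count now 3. Cache: [O(c=3) E(c=6)]
  15. access O: HIT, count now 4. Cache: [O(c=4) E(c=6)]
  16. access O: HIT, count now 5. Cache: [O(c=5) E(c=6)]
  17. access E: HIT, count now 7. Cache: [O(c=5) E(c=7)]
  18. access O: HIT, count now 6. Cache: [O(c=6) E(c=7)]
  19. access O: HIT, count now 7. Cache: [E(c=7) O(c=7)]
  20. access O: HIT, count now 8. Cache: [E(c=7) O(c=8)]
Total: 14 hits, 6 misses, 4 evictions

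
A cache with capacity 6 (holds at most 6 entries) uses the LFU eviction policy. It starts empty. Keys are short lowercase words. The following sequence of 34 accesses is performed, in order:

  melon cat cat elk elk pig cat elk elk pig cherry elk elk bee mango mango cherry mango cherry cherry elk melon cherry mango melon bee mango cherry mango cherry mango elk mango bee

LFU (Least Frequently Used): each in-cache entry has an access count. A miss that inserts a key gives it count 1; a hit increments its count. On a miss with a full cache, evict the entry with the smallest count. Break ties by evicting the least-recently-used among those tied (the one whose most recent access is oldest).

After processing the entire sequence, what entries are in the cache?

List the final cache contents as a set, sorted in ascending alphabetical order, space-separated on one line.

Answer: bee cat cherry elk mango melon

Derivation:
LFU simulation (capacity=6):
  1. access melon: MISS. Cache: [melon(c=1)]
  2. access cat: MISS. Cache: [melon(c=1) cat(c=1)]
  3. access cat: HIT, count now 2. Cache: [melon(c=1) cat(c=2)]
  4. access elk: MISS. Cache: [melon(c=1) elk(c=1) cat(c=2)]
  5. access elk: HIT, count now 2. Cache: [melon(c=1) cat(c=2) elk(c=2)]
  6. access pig: MISS. Cache: [melon(c=1) pig(c=1) cat(c=2) elk(c=2)]
  7. access cat: HIT, count now 3. Cache: [melon(c=1) pig(c=1) elk(c=2) cat(c=3)]
  8. access elk: HIT, count now 3. Cache: [melon(c=1) pig(c=1) cat(c=3) elk(c=3)]
  9. access elk: HIT, count now 4. Cache: [melon(c=1) pig(c=1) cat(c=3) elk(c=4)]
  10. access pig: HIT, count now 2. Cache: [melon(c=1) pig(c=2) cat(c=3) elk(c=4)]
  11. access cherry: MISS. Cache: [melon(c=1) cherry(c=1) pig(c=2) cat(c=3) elk(c=4)]
  12. access elk: HIT, count now 5. Cache: [melon(c=1) cherry(c=1) pig(c=2) cat(c=3) elk(c=5)]
  13. access elk: HIT, count now 6. Cache: [melon(c=1) cherry(c=1) pig(c=2) cat(c=3) elk(c=6)]
  14. access bee: MISS. Cache: [melon(c=1) cherry(c=1) bee(c=1) pig(c=2) cat(c=3) elk(c=6)]
  15. access mango: MISS, evict melon(c=1). Cache: [cherry(c=1) bee(c=1) mango(c=1) pig(c=2) cat(c=3) elk(c=6)]
  16. access mango: HIT, count now 2. Cache: [cherry(c=1) bee(c=1) pig(c=2) mango(c=2) cat(c=3) elk(c=6)]
  17. access cherry: HIT, count now 2. Cache: [bee(c=1) pig(c=2) mango(c=2) cherry(c=2) cat(c=3) elk(c=6)]
  18. access mango: HIT, count now 3. Cache: [bee(c=1) pig(c=2) cherry(c=2) cat(c=3) mango(c=3) elk(c=6)]
  19. access cherry: HIT, count now 3. Cache: [bee(c=1) pig(c=2) cat(c=3) mango(c=3) cherry(c=3) elk(c=6)]
  20. access cherry: HIT, count now 4. Cache: [bee(c=1) pig(c=2) cat(c=3) mango(c=3) cherry(c=4) elk(c=6)]
  21. access elk: HIT, count now 7. Cache: [bee(c=1) pig(c=2) cat(c=3) mango(c=3) cherry(c=4) elk(c=7)]
  22. access melon: MISS, evict bee(c=1). Cache: [melon(c=1) pig(c=2) cat(c=3) mango(c=3) cherry(c=4) elk(c=7)]
  23. access cherry: HIT, count now 5. Cache: [melon(c=1) pig(c=2) cat(c=3) mango(c=3) cherry(c=5) elk(c=7)]
  24. access mango: HIT, count now 4. Cache: [melon(c=1) pig(c=2) cat(c=3) mango(c=4) cherry(c=5) elk(c=7)]
  25. access melon: HIT, count now 2. Cache: [pig(c=2) melon(c=2) cat(c=3) mango(c=4) cherry(c=5) elk(c=7)]
  26. access bee: MISS, evict pig(c=2). Cache: [bee(c=1) melon(c=2) cat(c=3) mango(c=4) cherry(c=5) elk(c=7)]
  27. access mango: HIT, count now 5. Cache: [bee(c=1) melon(c=2) cat(c=3) cherry(c=5) mango(c=5) elk(c=7)]
  28. access cherry: HIT, count now 6. Cache: [bee(c=1) melon(c=2) cat(c=3) mango(c=5) cherry(c=6) elk(c=7)]
  29. access mango: HIT, count now 6. Cache: [bee(c=1) melon(c=2) cat(c=3) cherry(c=6) mango(c=6) elk(c=7)]
  30. access cherry: HIT, count now 7. Cache: [bee(c=1) melon(c=2) cat(c=3) mango(c=6) elk(c=7) cherry(c=7)]
  31. access mango: HIT, count now 7. Cache: [bee(c=1) melon(c=2) cat(c=3) elk(c=7) cherry(c=7) mango(c=7)]
  32. access elk: HIT, count now 8. Cache: [bee(c=1) melon(c=2) cat(c=3) cherry(c=7) mango(c=7) elk(c=8)]
  33. access mango: HIT, count now 8. Cache: [bee(c=1) melon(c=2) cat(c=3) cherry(c=7) elk(c=8) mango(c=8)]
  34. access bee: HIT, count now 2. Cache: [melon(c=2) bee(c=2) cat(c=3) cherry(c=7) elk(c=8) mango(c=8)]
Total: 25 hits, 9 misses, 3 evictions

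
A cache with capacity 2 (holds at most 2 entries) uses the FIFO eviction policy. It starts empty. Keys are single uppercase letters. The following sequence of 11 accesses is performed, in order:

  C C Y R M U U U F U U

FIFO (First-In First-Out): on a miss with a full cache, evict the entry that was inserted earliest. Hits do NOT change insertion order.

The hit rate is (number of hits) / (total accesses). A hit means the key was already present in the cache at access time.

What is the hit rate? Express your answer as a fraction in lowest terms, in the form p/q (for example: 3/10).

Answer: 5/11

Derivation:
FIFO simulation (capacity=2):
  1. access C: MISS. Cache (old->new): [C]
  2. access C: HIT. Cache (old->new): [C]
  3. access Y: MISS. Cache (old->new): [C Y]
  4. access R: MISS, evict C. Cache (old->new): [Y R]
  5. access M: MISS, evict Y. Cache (old->new): [R M]
  6. access U: MISS, evict R. Cache (old->new): [M U]
  7. access U: HIT. Cache (old->new): [M U]
  8. access U: HIT. Cache (old->new): [M U]
  9. access F: MISS, evict M. Cache (old->new): [U F]
  10. access U: HIT. Cache (old->new): [U F]
  11. access U: HIT. Cache (old->new): [U F]
Total: 5 hits, 6 misses, 4 evictions

Hit rate = 5/11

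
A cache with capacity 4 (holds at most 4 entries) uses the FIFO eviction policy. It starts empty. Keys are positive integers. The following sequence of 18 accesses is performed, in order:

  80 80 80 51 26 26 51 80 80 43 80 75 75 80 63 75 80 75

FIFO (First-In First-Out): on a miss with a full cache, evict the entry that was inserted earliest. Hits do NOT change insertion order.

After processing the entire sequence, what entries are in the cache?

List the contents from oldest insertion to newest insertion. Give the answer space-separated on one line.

Answer: 43 75 80 63

Derivation:
FIFO simulation (capacity=4):
  1. access 80: MISS. Cache (old->new): [80]
  2. access 80: HIT. Cache (old->new): [80]
  3. access 80: HIT. Cache (old->new): [80]
  4. access 51: MISS. Cache (old->new): [80 51]
  5. access 26: MISS. Cache (old->new): [80 51 26]
  6. access 26: HIT. Cache (old->new): [80 51 26]
  7. access 51: HIT. Cache (old->new): [80 51 26]
  8. access 80: HIT. Cache (old->new): [80 51 26]
  9. access 80: HIT. Cache (old->new): [80 51 26]
  10. access 43: MISS. Cache (old->new): [80 51 26 43]
  11. access 80: HIT. Cache (old->new): [80 51 26 43]
  12. access 75: MISS, evict 80. Cache (old->new): [51 26 43 75]
  13. access 75: HIT. Cache (old->new): [51 26 43 75]
  14. access 80: MISS, evict 51. Cache (old->new): [26 43 75 80]
  15. access 63: MISS, evict 26. Cache (old->new): [43 75 80 63]
  16. access 75: HIT. Cache (old->new): [43 75 80 63]
  17. access 80: HIT. Cache (old->new): [43 75 80 63]
  18. access 75: HIT. Cache (old->new): [43 75 80 63]
Total: 11 hits, 7 misses, 3 evictions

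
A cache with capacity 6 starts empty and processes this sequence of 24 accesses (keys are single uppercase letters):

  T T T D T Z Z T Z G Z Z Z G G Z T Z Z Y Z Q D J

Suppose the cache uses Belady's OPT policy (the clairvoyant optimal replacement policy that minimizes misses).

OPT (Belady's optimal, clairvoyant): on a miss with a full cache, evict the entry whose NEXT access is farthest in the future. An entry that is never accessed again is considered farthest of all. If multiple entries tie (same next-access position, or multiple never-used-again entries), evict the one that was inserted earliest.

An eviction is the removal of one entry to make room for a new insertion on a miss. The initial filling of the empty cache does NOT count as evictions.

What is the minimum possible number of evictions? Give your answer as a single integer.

OPT (Belady) simulation (capacity=6):
  1. access T: MISS. Cache: [T]
  2. access T: HIT. Next use of T: step 3. Cache: [T]
  3. access T: HIT. Next use of T: step 5. Cache: [T]
  4. access D: MISS. Cache: [T D]
  5. access T: HIT. Next use of T: step 8. Cache: [T D]
  6. access Z: MISS. Cache: [T D Z]
  7. access Z: HIT. Next use of Z: step 9. Cache: [T D Z]
  8. access T: HIT. Next use of T: step 17. Cache: [T D Z]
  9. access Z: HIT. Next use of Z: step 11. Cache: [T D Z]
  10. access G: MISS. Cache: [T D Z G]
  11. access Z: HIT. Next use of Z: step 12. Cache: [T D Z G]
  12. access Z: HIT. Next use of Z: step 13. Cache: [T D Z G]
  13. access Z: HIT. Next use of Z: step 16. Cache: [T D Z G]
  14. access G: HIT. Next use of G: step 15. Cache: [T D Z G]
  15. access G: HIT. Next use of G: never. Cache: [T D Z G]
  16. access Z: HIT. Next use of Z: step 18. Cache: [T D Z G]
  17. access T: HIT. Next use of T: never. Cache: [T D Z G]
  18. access Z: HIT. Next use of Z: step 19. Cache: [T D Z G]
  19. access Z: HIT. Next use of Z: step 21. Cache: [T D Z G]
  20. access Y: MISS. Cache: [T D Z G Y]
  21. access Z: HIT. Next use of Z: never. Cache: [T D Z G Y]
  22. access Q: MISS. Cache: [T D Z G Y Q]
  23. access D: HIT. Next use of D: never. Cache: [T D Z G Y Q]
  24. access J: MISS, evict T (next use: never). Cache: [D Z G Y Q J]
Total: 17 hits, 7 misses, 1 evictions

Answer: 1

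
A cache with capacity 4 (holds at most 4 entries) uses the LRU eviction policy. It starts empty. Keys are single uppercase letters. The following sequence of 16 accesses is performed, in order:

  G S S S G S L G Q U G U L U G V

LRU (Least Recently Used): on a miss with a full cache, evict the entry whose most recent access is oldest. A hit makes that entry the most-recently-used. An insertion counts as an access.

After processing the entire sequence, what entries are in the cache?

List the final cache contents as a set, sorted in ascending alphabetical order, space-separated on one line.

Answer: G L U V

Derivation:
LRU simulation (capacity=4):
  1. access G: MISS. Cache (LRU->MRU): [G]
  2. access S: MISS. Cache (LRU->MRU): [G S]
  3. access S: HIT. Cache (LRU->MRU): [G S]
  4. access S: HIT. Cache (LRU->MRU): [G S]
  5. access G: HIT. Cache (LRU->MRU): [S G]
  6. access S: HIT. Cache (LRU->MRU): [G S]
  7. access L: MISS. Cache (LRU->MRU): [G S L]
  8. access G: HIT. Cache (LRU->MRU): [S L G]
  9. access Q: MISS. Cache (LRU->MRU): [S L G Q]
  10. access U: MISS, evict S. Cache (LRU->MRU): [L G Q U]
  11. access G: HIT. Cache (LRU->MRU): [L Q U G]
  12. access U: HIT. Cache (LRU->MRU): [L Q G U]
  13. access L: HIT. Cache (LRU->MRU): [Q G U L]
  14. access U: HIT. Cache (LRU->MRU): [Q G L U]
  15. access G: HIT. Cache (LRU->MRU): [Q L U G]
  16. access V: MISS, evict Q. Cache (LRU->MRU): [L U G V]
Total: 10 hits, 6 misses, 2 evictions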